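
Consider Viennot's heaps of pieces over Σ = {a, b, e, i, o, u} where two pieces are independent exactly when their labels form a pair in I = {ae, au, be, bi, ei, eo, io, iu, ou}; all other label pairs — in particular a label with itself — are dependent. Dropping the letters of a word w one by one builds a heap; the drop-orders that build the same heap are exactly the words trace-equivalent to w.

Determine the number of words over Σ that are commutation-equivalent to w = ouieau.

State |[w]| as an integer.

40

#0=o has no predecessor
#1=u has no predecessor
#2=i has no predecessor
#3=e depends on [1:u]
#4=a depends on [0:o, 2:i]
#5=u depends on [3:e]
sources: [0:o, 1:u, 2:i]
N(rest) = Σ N(rest − s) over sources s of rest; N(one piece) = 1:
  size 1 → [4]=1  [5]=1
  size 2 → [0,4]=1  [2,4]=1  [3,5]=1  [4,5]=2
  size 3 → [0,2,4]=2  [0,4,5]=3  [1,3,5]=1  [2,4,5]=3  [3,4,5]=3
  size 4 → [0,2,4,5]=8  [0,3,4,5]=6  [1,3,4,5]=4  [2,3,4,5]=6
  first=0(o) contributes 10
  first=1(u) contributes 20
  first=2(i) contributes 10
|[w]| = 40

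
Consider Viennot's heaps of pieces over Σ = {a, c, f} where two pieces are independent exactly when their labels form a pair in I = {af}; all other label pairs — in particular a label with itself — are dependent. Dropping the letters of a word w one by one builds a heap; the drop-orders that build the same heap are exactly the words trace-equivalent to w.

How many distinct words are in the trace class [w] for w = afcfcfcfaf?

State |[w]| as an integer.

6

#0=a has no predecessor
#1=f has no predecessor
#2=c depends on [0:a, 1:f]
#3=f depends on [2:c]
#4=c depends on [3:f]
#5=f depends on [4:c]
#6=c depends on [5:f]
#7=f depends on [6:c]
#8=a depends on [6:c]
#9=f depends on [7:f]
sources: [0:a, 1:f]
N(rest) = Σ N(rest − s) over sources s of rest; N(one piece) = 1:
  size 1 → [8]=1  [9]=1
  size 2 → [7,9]=1  [8,9]=2
  size 3 → [7,8,9]=3
  size 4 → [6,7,8,9]=3
  size 5 → [5,6,7,8,9]=3
  size 6 → [4,5,6,7,8,9]=3
  size 7 → [3,4,5,6,7,8,9]=3
  size 8 → [2,3,4,5,6,7,8,9]=3
  first=0(a) contributes 3
  first=1(f) contributes 3
|[w]| = 6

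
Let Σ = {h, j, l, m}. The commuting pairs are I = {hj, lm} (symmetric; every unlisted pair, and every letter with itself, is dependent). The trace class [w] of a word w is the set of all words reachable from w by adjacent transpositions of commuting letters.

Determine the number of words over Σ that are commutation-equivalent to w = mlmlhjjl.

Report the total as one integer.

18

piece 0:m — minimal
piece 1:l — minimal
piece 2:m rests on {0:m}
piece 3:l rests on {1:l}
piece 4:h rests on {2:m, 3:l}
piece 5:j rests on {2:m, 3:l}
piece 6:j rests on {5:j}
piece 7:l rests on {4:h, 6:j}
minimal pieces: {0:m, 1:l}
ways to finish when only these pieces remain (= sum over removing one remaining piece with nothing left below it):
  1 left: {7}→1
  2 left: {4,7}→1  {6,7}→1
  3 left: {4,6,7}→2  {5,6,7}→1
  4 left: {4,5,6,7}→3
  5 left: {2,4,5,6,7}→3  {3,4,5,6,7}→3
  6 left: {0,2,4,5,6,7}→3  {1,3,4,5,6,7}→3  {2,3,4,5,6,7}→6
  placing 0:m first → 9 extensions
  placing 1:l first → 9 extensions
total linear extensions = 18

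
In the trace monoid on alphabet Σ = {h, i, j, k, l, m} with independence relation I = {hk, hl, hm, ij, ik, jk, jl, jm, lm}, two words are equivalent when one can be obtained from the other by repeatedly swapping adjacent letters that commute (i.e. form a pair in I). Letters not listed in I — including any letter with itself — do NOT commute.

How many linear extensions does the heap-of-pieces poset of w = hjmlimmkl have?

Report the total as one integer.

42

drop 0:h onto floor
drop 1:j onto {0:h}
drop 2:m onto floor
drop 3:l onto floor
drop 4:i onto {0:h, 2:m, 3:l}
drop 5:m onto {4:i}
drop 6:m onto {5:m}
drop 7:k onto {6:m}
drop 8:l onto {7:k}
ground layer = {0:h, 2:m, 3:l}
drop-orders for the pieces not yet dropped (sum over which currently-grounded one goes next):
  1 to go: {1} 1  {8} 1
  2 to go: {1,8} 2  {7,8} 1
  3 to go: {1,7,8} 3  {6,7,8} 1
  4 to go: {1,6,7,8} 4  {5,6,7,8} 1
  5 to go: {1,5,6,7,8} 5  {4,5,6,7,8} 1
  6 to go: {1,4,5,6,7,8} 6  {2,4,5,6,7,8} 1  {3,4,5,6,7,8} 1
  7 to go: {0,1,4,5,6,7,8} 6  {1,2,4,5,6,7,8} 7  {1,3,4,5,6,7,8} 7  {2,3,4,5,6,7,8} 2
  if 0:h drops first: 16 orders
  if 2:m drops first: 13 orders
  if 3:l drops first: 13 orders
heap linearizations: 42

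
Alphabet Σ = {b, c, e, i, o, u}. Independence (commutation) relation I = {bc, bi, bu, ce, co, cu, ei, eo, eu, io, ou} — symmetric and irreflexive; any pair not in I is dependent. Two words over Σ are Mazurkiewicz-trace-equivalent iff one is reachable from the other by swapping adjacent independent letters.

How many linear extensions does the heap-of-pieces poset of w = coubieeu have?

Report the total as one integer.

drop 0:c onto floor
drop 1:o onto floor
drop 2:u onto floor
drop 3:b onto {1:o}
drop 4:i onto {0:c, 2:u}
drop 5:e onto {3:b}
drop 6:e onto {5:e}
drop 7:u onto {4:i}
ground layer = {0:c, 1:o, 2:u}
drop-orders for the pieces not yet dropped (sum over which currently-grounded one goes next):
  1 to go: {6} 1  {7} 1
  2 to go: {4,7} 1  {5,6} 1  {6,7} 2
  3 to go: {0,4,7} 1  {2,4,7} 1  {3,5,6} 1  {4,6,7} 3  {5,6,7} 3
  4 to go: {0,2,4,7} 2  {0,4,6,7} 4  {1,3,5,6} 1  {2,4,6,7} 4  {3,5,6,7} 4  {4,5,6,7} 6
  5 to go: {0,2,4,6,7} 10  {0,4,5,6,7} 10  {1,3,5,6,7} 5  {2,4,5,6,7} 10  {3,4,5,6,7} 10
  6 to go: {0,2,4,5,6,7} 30  {0,3,4,5,6,7} 20  {1,3,4,5,6,7} 15  {2,3,4,5,6,7} 20
  if 0:c drops first: 35 orders
  if 1:o drops first: 70 orders
  if 2:u drops first: 35 orders
heap linearizations: 140

140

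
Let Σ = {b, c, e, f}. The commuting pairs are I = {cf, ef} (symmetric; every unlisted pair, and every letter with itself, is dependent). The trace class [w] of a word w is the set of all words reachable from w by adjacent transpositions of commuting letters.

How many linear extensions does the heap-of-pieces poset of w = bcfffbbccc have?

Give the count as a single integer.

0(b) covers ∅
1(c) covers 0:b
2(f) covers 0:b
3(f) covers 2:f
4(f) covers 3:f
5(b) covers 1:c, 4:f
6(b) covers 5:b
7(c) covers 6:b
8(c) covers 7:c
9(c) covers 8:c
floor of heap: 0:b
completions by unplaced set U, small U first (add the entries for U minus each lowest piece of U):
  |U|=1: {9}:1
  |U|=2: {8,9}:1
  |U|=3: {7,8,9}:1
  |U|=4: {6,7,8,9}:1
  |U|=5: {5,6,7,8,9}:1
  |U|=6: {1,5,6,7,8,9}:1  {4,5,6,7,8,9}:1
  |U|=7: {1,4,5,6,7,8,9}:2  {3,4,5,6,7,8,9}:1
  |U|=8: {1,3,4,5,6,7,8,9}:3  {2,3,4,5,6,7,8,9}:1
  start at 0(b): 4

4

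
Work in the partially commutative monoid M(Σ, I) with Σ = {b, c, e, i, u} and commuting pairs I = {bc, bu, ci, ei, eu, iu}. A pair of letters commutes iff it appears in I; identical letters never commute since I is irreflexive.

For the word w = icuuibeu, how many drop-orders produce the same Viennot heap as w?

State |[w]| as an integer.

drop 0:i onto floor
drop 1:c onto floor
drop 2:u onto {1:c}
drop 3:u onto {2:u}
drop 4:i onto {0:i}
drop 5:b onto {4:i}
drop 6:e onto {1:c, 5:b}
drop 7:u onto {3:u}
ground layer = {0:i, 1:c}
drop-orders for the pieces not yet dropped (sum over which currently-grounded one goes next):
  1 to go: {6} 1  {7} 1
  2 to go: {3,7} 1  {5,6} 1  {6,7} 2
  3 to go: {2,3,7} 1  {3,6,7} 3  {4,5,6} 1  {5,6,7} 3
  4 to go: {0,4,5,6} 1  {2,3,6,7} 4  {3,5,6,7} 6  {4,5,6,7} 4
  5 to go: {0,4,5,6,7} 5  {1,2,3,6,7} 4  {2,3,5,6,7} 10  {3,4,5,6,7} 10
  6 to go: {0,3,4,5,6,7} 15  {1,2,3,5,6,7} 14  {2,3,4,5,6,7} 20
  if 0:i drops first: 34 orders
  if 1:c drops first: 35 orders
heap linearizations: 69

69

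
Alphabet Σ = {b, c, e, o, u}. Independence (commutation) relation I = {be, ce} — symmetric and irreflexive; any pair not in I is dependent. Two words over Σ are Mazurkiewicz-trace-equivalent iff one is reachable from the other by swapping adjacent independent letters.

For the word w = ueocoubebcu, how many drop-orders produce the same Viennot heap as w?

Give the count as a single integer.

4

0(u) covers ∅
1(e) covers 0:u
2(o) covers 1:e
3(c) covers 2:o
4(o) covers 3:c
5(u) covers 4:o
6(b) covers 5:u
7(e) covers 5:u
8(b) covers 6:b
9(c) covers 8:b
10(u) covers 7:e, 9:c
floor of heap: 0:u
completions by unplaced set U, small U first (add the entries for U minus each lowest piece of U):
  |U|=1: {10}:1
  |U|=2: {7,10}:1  {9,10}:1
  |U|=3: {7,9,10}:2  {8,9,10}:1
  |U|=4: {6,8,9,10}:1  {7,8,9,10}:3
  |U|=5: {6,7,8,9,10}:4
  |U|=6: {5,6,7,8,9,10}:4
  |U|=7: {4,5,6,7,8,9,10}:4
  |U|=8: {3,4,5,6,7,8,9,10}:4
  |U|=9: {2,3,4,5,6,7,8,9,10}:4
  start at 0(u): 4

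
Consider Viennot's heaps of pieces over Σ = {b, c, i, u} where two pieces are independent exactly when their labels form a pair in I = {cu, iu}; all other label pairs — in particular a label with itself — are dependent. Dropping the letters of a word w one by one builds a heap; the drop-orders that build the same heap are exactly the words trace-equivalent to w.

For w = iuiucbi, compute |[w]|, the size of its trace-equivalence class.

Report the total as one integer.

10

0(i) covers ∅
1(u) covers ∅
2(i) covers 0:i
3(u) covers 1:u
4(c) covers 2:i
5(b) covers 3:u, 4:c
6(i) covers 5:b
floor of heap: 0:i, 1:u
completions by unplaced set U, small U first (add the entries for U minus each lowest piece of U):
  |U|=1: {6}:1
  |U|=2: {5,6}:1
  |U|=3: {3,5,6}:1  {4,5,6}:1
  |U|=4: {1,3,5,6}:1  {2,4,5,6}:1  {3,4,5,6}:2
  |U|=5: {0,2,4,5,6}:1  {1,3,4,5,6}:3  {2,3,4,5,6}:3
  start at 0(i): 6
  start at 1(u): 4
sum over floor = 10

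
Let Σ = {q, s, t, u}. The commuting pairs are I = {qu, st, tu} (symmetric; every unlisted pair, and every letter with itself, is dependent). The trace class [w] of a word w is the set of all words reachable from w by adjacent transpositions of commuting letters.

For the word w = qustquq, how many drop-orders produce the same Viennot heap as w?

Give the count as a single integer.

0(q) covers ∅
1(u) covers ∅
2(s) covers 0:q, 1:u
3(t) covers 0:q
4(q) covers 2:s, 3:t
5(u) covers 2:s
6(q) covers 4:q
floor of heap: 0:q, 1:u
completions by unplaced set U, small U first (add the entries for U minus each lowest piece of U):
  |U|=1: {5}:1  {6}:1
  |U|=2: {4,6}:1  {5,6}:2
  |U|=3: {3,4,6}:1  {4,5,6}:3
  |U|=4: {2,4,5,6}:3  {3,4,5,6}:4
  |U|=5: {1,2,4,5,6}:3  {2,3,4,5,6}:7
  start at 0(q): 10
  start at 1(u): 7
sum over floor = 17

17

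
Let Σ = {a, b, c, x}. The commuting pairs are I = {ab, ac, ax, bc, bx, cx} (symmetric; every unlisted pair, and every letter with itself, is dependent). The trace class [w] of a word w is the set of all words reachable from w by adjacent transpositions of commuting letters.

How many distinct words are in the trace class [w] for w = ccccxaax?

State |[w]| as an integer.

420

0(c) covers ∅
1(c) covers 0:c
2(c) covers 1:c
3(c) covers 2:c
4(x) covers ∅
5(a) covers ∅
6(a) covers 5:a
7(x) covers 4:x
floor of heap: 0:c, 4:x, 5:a
completions by unplaced set U, small U first (add the entries for U minus each lowest piece of U):
  |U|=1: {3}:1  {6}:1  {7}:1
  |U|=2: {2,3}:1  {3,6}:2  {3,7}:2  {4,7}:1  {5,6}:1  {6,7}:2
  |U|=3: {1,2,3}:1  {2,3,6}:3  {2,3,7}:3  {3,4,7}:3  {3,5,6}:3  {3,6,7}:6  {4,6,7}:3  {5,6,7}:3
  |U|=4: {0,1,2,3}:1  {1,2,3,6}:4  {1,2,3,7}:4  {2,3,4,7}:6  {2,3,5,6}:6  {2,3,6,7}:12  {3,4,6,7}:12  {3,5,6,7}:12  {4,5,6,7}:6
  |U|=5: {0,1,2,3,6}:5  {0,1,2,3,7}:5  {1,2,3,4,7}:10  {1,2,3,5,6}:10  {1,2,3,6,7}:20  {2,3,4,6,7}:30  {2,3,5,6,7}:30  {3,4,5,6,7}:30
  |U|=6: {0,1,2,3,4,7}:15  {0,1,2,3,5,6}:15  {0,1,2,3,6,7}:30  {1,2,3,4,6,7}:60  {1,2,3,5,6,7}:60  {2,3,4,5,6,7}:90
  start at 0(c): 210
  start at 4(x): 105
  start at 5(a): 105
sum over floor = 420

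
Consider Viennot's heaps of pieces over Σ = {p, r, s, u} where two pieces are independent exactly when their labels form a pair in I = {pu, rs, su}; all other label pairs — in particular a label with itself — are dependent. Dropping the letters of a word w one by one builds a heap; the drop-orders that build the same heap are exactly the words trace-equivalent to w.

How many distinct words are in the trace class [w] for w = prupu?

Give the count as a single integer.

drop 0:p onto floor
drop 1:r onto {0:p}
drop 2:u onto {1:r}
drop 3:p onto {1:r}
drop 4:u onto {2:u}
ground layer = {0:p}
drop-orders for the pieces not yet dropped (sum over which currently-grounded one goes next):
  1 to go: {3} 1  {4} 1
  2 to go: {2,4} 1  {3,4} 2
  3 to go: {2,3,4} 3
  if 0:p drops first: 3 orders

3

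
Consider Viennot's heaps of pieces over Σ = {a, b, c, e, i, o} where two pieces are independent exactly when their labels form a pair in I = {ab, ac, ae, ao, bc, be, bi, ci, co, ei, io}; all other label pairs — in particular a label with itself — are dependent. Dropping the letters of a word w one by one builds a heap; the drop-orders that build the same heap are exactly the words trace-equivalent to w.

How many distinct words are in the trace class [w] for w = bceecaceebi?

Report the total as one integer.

1980

piece 0:b — minimal
piece 1:c — minimal
piece 2:e rests on {1:c}
piece 3:e rests on {2:e}
piece 4:c rests on {3:e}
piece 5:a — minimal
piece 6:c rests on {4:c}
piece 7:e rests on {6:c}
piece 8:e rests on {7:e}
piece 9:b rests on {0:b}
piece 10:i rests on {5:a}
minimal pieces: {0:b, 1:c, 5:a}
ways to finish when only these pieces remain (= sum over removing one remaining piece with nothing left below it):
  1 left: {8}→1  {9}→1  {10}→1
  2 left: {0,9}→1  {5,10}→1  {7,8}→1  {8,9}→2  {8,10}→2  {9,10}→2
  3 left: {0,8,9}→3  {0,9,10}→3  {5,8,10}→3  {5,9,10}→3  {6,7,8}→1  {7,8,9}→3  {7,8,10}→3  {8,9,10}→6
  4 left: {0,5,9,10}→6  {0,7,8,9}→6  {0,8,9,10}→12  {4,6,7,8}→1  {5,7,8,10}→6  {5,8,9,10}→12  {6,7,8,9}→4  {6,7,8,10}→4  {7,8,9,10}→12
  5 left: {0,5,8,9,10}→30  {0,6,7,8,9}→10  {0,7,8,9,10}→30  {3,4,6,7,8}→1  {4,6,7,8,9}→5  {4,6,7,8,10}→5  {5,6,7,8,10}→10  {5,7,8,9,10}→30  {6,7,8,9,10}→20
  6 left: {0,4,6,7,8,9}→15  {0,5,7,8,9,10}→90  {0,6,7,8,9,10}→60  {2,3,4,6,7,8}→1  {3,4,6,7,8,9}→6  {3,4,6,7,8,10}→6  {4,5,6,7,8,10}→15  {4,6,7,8,9,10}→30  {5,6,7,8,9,10}→60
  7 left: {0,3,4,6,7,8,9}→21  {0,4,6,7,8,9,10}→105  {0,5,6,7,8,9,10}→210  {1,2,3,4,6,7,8}→1  {2,3,4,6,7,8,9}→7  {2,3,4,6,7,8,10}→7  {3,4,5,6,7,8,10}→21  {3,4,6,7,8,9,10}→42  {4,5,6,7,8,9,10}→105
  8 left: {0,2,3,4,6,7,8,9}→28  {0,3,4,6,7,8,9,10}→168  {0,4,5,6,7,8,9,10}→420  {1,2,3,4,6,7,8,9}→8  {1,2,3,4,6,7,8,10}→8  {2,3,4,5,6,7,8,10}→28  {2,3,4,6,7,8,9,10}→56  {3,4,5,6,7,8,9,10}→168
  9 left: {0,1,2,3,4,6,7,8,9}→36  {0,2,3,4,6,7,8,9,10}→252  {0,3,4,5,6,7,8,9,10}→756  {1,2,3,4,5,6,7,8,10}→36  {1,2,3,4,6,7,8,9,10}→72  {2,3,4,5,6,7,8,9,10}→252
  placing 0:b first → 360 extensions
  placing 1:c first → 1260 extensions
  placing 5:a first → 360 extensions
total linear extensions = 1980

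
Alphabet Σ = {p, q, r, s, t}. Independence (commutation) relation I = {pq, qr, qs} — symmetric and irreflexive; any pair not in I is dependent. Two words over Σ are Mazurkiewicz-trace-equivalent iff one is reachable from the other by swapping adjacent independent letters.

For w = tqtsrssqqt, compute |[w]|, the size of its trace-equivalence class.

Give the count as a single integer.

0(t) covers ∅
1(q) covers 0:t
2(t) covers 1:q
3(s) covers 2:t
4(r) covers 3:s
5(s) covers 4:r
6(s) covers 5:s
7(q) covers 2:t
8(q) covers 7:q
9(t) covers 6:s, 8:q
floor of heap: 0:t
completions by unplaced set U, small U first (add the entries for U minus each lowest piece of U):
  |U|=1: {9}:1
  |U|=2: {6,9}:1  {8,9}:1
  |U|=3: {5,6,9}:1  {6,8,9}:2  {7,8,9}:1
  |U|=4: {4,5,6,9}:1  {5,6,8,9}:3  {6,7,8,9}:3
  |U|=5: {3,4,5,6,9}:1  {4,5,6,8,9}:4  {5,6,7,8,9}:6
  |U|=6: {3,4,5,6,8,9}:5  {4,5,6,7,8,9}:10
  |U|=7: {3,4,5,6,7,8,9}:15
  |U|=8: {2,3,4,5,6,7,8,9}:15
  start at 0(t): 15

15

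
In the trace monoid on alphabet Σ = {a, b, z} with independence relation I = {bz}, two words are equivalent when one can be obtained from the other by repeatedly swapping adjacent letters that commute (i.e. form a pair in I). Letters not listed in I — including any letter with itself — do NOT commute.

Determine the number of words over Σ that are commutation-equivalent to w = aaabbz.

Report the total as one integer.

3

0(a) covers ∅
1(a) covers 0:a
2(a) covers 1:a
3(b) covers 2:a
4(b) covers 3:b
5(z) covers 2:a
floor of heap: 0:a
completions by unplaced set U, small U first (add the entries for U minus each lowest piece of U):
  |U|=1: {4}:1  {5}:1
  |U|=2: {3,4}:1  {4,5}:2
  |U|=3: {3,4,5}:3
  |U|=4: {2,3,4,5}:3
  start at 0(a): 3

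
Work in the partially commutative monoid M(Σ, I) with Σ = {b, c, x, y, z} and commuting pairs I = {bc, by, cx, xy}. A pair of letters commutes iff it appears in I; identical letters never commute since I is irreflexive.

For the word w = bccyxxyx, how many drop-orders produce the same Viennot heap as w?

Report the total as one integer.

70

#0=b has no predecessor
#1=c has no predecessor
#2=c depends on [1:c]
#3=y depends on [2:c]
#4=x depends on [0:b]
#5=x depends on [4:x]
#6=y depends on [3:y]
#7=x depends on [5:x]
sources: [0:b, 1:c]
N(rest) = Σ N(rest − s) over sources s of rest; N(one piece) = 1:
  size 1 → [6]=1  [7]=1
  size 2 → [3,6]=1  [5,7]=1  [6,7]=2
  size 3 → [2,3,6]=1  [3,6,7]=3  [4,5,7]=1  [5,6,7]=3
  size 4 → [0,4,5,7]=1  [1,2,3,6]=1  [2,3,6,7]=4  [3,5,6,7]=6  [4,5,6,7]=4
  size 5 → [0,4,5,6,7]=5  [1,2,3,6,7]=5  [2,3,5,6,7]=10  [3,4,5,6,7]=10
  size 6 → [0,3,4,5,6,7]=15  [1,2,3,5,6,7]=15  [2,3,4,5,6,7]=20
  first=0(b) contributes 35
  first=1(c) contributes 35
|[w]| = 70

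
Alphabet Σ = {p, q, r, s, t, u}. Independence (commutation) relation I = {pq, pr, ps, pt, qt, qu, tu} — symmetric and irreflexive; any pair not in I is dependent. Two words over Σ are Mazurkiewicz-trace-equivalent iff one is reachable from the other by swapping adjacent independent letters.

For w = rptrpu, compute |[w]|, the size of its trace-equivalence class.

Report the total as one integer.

10

0(r) covers ∅
1(p) covers ∅
2(t) covers 0:r
3(r) covers 2:t
4(p) covers 1:p
5(u) covers 3:r, 4:p
floor of heap: 0:r, 1:p
completions by unplaced set U, small U first (add the entries for U minus each lowest piece of U):
  |U|=1: {5}:1
  |U|=2: {3,5}:1  {4,5}:1
  |U|=3: {1,4,5}:1  {2,3,5}:1  {3,4,5}:2
  |U|=4: {0,2,3,5}:1  {1,3,4,5}:3  {2,3,4,5}:3
  start at 0(r): 6
  start at 1(p): 4
sum over floor = 10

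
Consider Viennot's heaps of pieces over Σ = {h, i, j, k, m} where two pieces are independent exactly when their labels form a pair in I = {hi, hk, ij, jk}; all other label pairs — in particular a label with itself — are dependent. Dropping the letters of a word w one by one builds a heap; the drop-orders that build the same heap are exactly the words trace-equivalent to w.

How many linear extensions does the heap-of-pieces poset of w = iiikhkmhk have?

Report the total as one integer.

piece 0:i — minimal
piece 1:i rests on {0:i}
piece 2:i rests on {1:i}
piece 3:k rests on {2:i}
piece 4:h — minimal
piece 5:k rests on {3:k}
piece 6:m rests on {4:h, 5:k}
piece 7:h rests on {6:m}
piece 8:k rests on {6:m}
minimal pieces: {0:i, 4:h}
ways to finish when only these pieces remain (= sum over removing one remaining piece with nothing left below it):
  1 left: {7}→1  {8}→1
  2 left: {7,8}→2
  3 left: {6,7,8}→2
  4 left: {4,6,7,8}→2  {5,6,7,8}→2
  5 left: {3,5,6,7,8}→2  {4,5,6,7,8}→4
  6 left: {2,3,5,6,7,8}→2  {3,4,5,6,7,8}→6
  7 left: {1,2,3,5,6,7,8}→2  {2,3,4,5,6,7,8}→8
  placing 0:i first → 10 extensions
  placing 4:h first → 2 extensions
total linear extensions = 12

12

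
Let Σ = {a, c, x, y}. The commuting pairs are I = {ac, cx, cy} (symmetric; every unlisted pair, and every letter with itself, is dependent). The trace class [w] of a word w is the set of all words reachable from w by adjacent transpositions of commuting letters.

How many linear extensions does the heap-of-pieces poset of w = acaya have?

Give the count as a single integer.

5

#0=a has no predecessor
#1=c has no predecessor
#2=a depends on [0:a]
#3=y depends on [2:a]
#4=a depends on [3:y]
sources: [0:a, 1:c]
N(rest) = Σ N(rest − s) over sources s of rest; N(one piece) = 1:
  size 1 → [1]=1  [4]=1
  size 2 → [1,4]=2  [3,4]=1
  size 3 → [1,3,4]=3  [2,3,4]=1
  first=0(a) contributes 4
  first=1(c) contributes 1
|[w]| = 5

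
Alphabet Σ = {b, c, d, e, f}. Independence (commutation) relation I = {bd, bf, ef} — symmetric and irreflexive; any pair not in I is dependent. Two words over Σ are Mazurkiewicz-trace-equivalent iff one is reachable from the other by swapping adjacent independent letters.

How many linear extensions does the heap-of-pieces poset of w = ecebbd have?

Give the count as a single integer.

3

0(e) covers ∅
1(c) covers 0:e
2(e) covers 1:c
3(b) covers 2:e
4(b) covers 3:b
5(d) covers 2:e
floor of heap: 0:e
completions by unplaced set U, small U first (add the entries for U minus each lowest piece of U):
  |U|=1: {4}:1  {5}:1
  |U|=2: {3,4}:1  {4,5}:2
  |U|=3: {3,4,5}:3
  |U|=4: {2,3,4,5}:3
  start at 0(e): 3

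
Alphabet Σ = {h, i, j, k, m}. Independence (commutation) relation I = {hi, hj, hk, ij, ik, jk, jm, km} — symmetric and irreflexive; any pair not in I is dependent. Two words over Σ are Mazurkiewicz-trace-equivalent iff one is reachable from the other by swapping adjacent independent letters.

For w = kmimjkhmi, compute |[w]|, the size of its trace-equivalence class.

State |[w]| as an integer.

drop 0:k onto floor
drop 1:m onto floor
drop 2:i onto {1:m}
drop 3:m onto {2:i}
drop 4:j onto floor
drop 5:k onto {0:k}
drop 6:h onto {3:m}
drop 7:m onto {6:h}
drop 8:i onto {7:m}
ground layer = {0:k, 1:m, 4:j}
drop-orders for the pieces not yet dropped (sum over which currently-grounded one goes next):
  1 to go: {4} 1  {5} 1  {8} 1
  2 to go: {0,5} 1  {4,5} 2  {4,8} 2  {5,8} 2  {7,8} 1
  3 to go: {0,4,5} 3  {0,5,8} 3  {4,5,8} 6  {4,7,8} 3  {5,7,8} 3  {6,7,8} 1
  4 to go: {0,4,5,8} 12  {0,5,7,8} 6  {3,6,7,8} 1  {4,5,7,8} 12  {4,6,7,8} 4  {5,6,7,8} 4
  5 to go: {0,4,5,7,8} 30  {0,5,6,7,8} 10  {2,3,6,7,8} 1  {3,4,6,7,8} 5  {3,5,6,7,8} 5  {4,5,6,7,8} 20
  6 to go: {0,3,5,6,7,8} 15  {0,4,5,6,7,8} 60  {1,2,3,6,7,8} 1  {2,3,4,6,7,8} 6  {2,3,5,6,7,8} 6  {3,4,5,6,7,8} 30
  7 to go: {0,2,3,5,6,7,8} 21  {0,3,4,5,6,7,8} 105  {1,2,3,4,6,7,8} 7  {1,2,3,5,6,7,8} 7  {2,3,4,5,6,7,8} 42
  if 0:k drops first: 56 orders
  if 1:m drops first: 168 orders
  if 4:j drops first: 28 orders
heap linearizations: 252

252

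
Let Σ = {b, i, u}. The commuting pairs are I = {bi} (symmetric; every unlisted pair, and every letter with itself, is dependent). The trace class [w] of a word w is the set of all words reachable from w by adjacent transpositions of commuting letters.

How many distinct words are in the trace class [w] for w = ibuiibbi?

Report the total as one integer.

piece 0:i — minimal
piece 1:b — minimal
piece 2:u rests on {0:i, 1:b}
piece 3:i rests on {2:u}
piece 4:i rests on {3:i}
piece 5:b rests on {2:u}
piece 6:b rests on {5:b}
piece 7:i rests on {4:i}
minimal pieces: {0:i, 1:b}
ways to finish when only these pieces remain (= sum over removing one remaining piece with nothing left below it):
  1 left: {6}→1  {7}→1
  2 left: {4,7}→1  {5,6}→1  {6,7}→2
  3 left: {3,4,7}→1  {4,6,7}→3  {5,6,7}→3
  4 left: {3,4,6,7}→4  {4,5,6,7}→6
  5 left: {3,4,5,6,7}→10
  6 left: {2,3,4,5,6,7}→10
  placing 0:i first → 10 extensions
  placing 1:b first → 10 extensions
total linear extensions = 20

20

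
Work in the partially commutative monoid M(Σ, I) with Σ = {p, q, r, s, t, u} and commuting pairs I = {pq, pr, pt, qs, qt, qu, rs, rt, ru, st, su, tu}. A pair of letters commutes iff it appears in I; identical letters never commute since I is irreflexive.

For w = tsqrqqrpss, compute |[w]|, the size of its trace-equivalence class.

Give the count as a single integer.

1260

#0=t has no predecessor
#1=s has no predecessor
#2=q has no predecessor
#3=r depends on [2:q]
#4=q depends on [3:r]
#5=q depends on [4:q]
#6=r depends on [5:q]
#7=p depends on [1:s]
#8=s depends on [7:p]
#9=s depends on [8:s]
sources: [0:t, 1:s, 2:q]
N(rest) = Σ N(rest − s) over sources s of rest; N(one piece) = 1:
  size 1 → [0]=1  [6]=1  [9]=1
  size 2 → [0,6]=2  [0,9]=2  [5,6]=1  [6,9]=2  [8,9]=1
  size 3 → [0,5,6]=3  [0,6,9]=6  [0,8,9]=3  [4,5,6]=1  [5,6,9]=3  [6,8,9]=3  [7,8,9]=1
  size 4 → [0,4,5,6]=4  [0,5,6,9]=12  [0,6,8,9]=12  [0,7,8,9]=4  [1,7,8,9]=1  [3,4,5,6]=1  [4,5,6,9]=4  [5,6,8,9]=6  [6,7,8,9]=4
  size 5 → [0,1,7,8,9]=5  [0,3,4,5,6]=5  [0,4,5,6,9]=20  [0,5,6,8,9]=30  [0,6,7,8,9]=20  [1,6,7,8,9]=5  [2,3,4,5,6]=1  [3,4,5,6,9]=5  [4,5,6,8,9]=10  [5,6,7,8,9]=10
  size 6 → [0,1,6,7,8,9]=30  [0,2,3,4,5,6]=6  [0,3,4,5,6,9]=30  [0,4,5,6,8,9]=60  [0,5,6,7,8,9]=60  [1,5,6,7,8,9]=15  [2,3,4,5,6,9]=6  [3,4,5,6,8,9]=15  [4,5,6,7,8,9]=20
  size 7 → [0,1,5,6,7,8,9]=105  [0,2,3,4,5,6,9]=42  [0,3,4,5,6,8,9]=105  [0,4,5,6,7,8,9]=140  [1,4,5,6,7,8,9]=35  [2,3,4,5,6,8,9]=21  [3,4,5,6,7,8,9]=35
  size 8 → [0,1,4,5,6,7,8,9]=280  [0,2,3,4,5,6,8,9]=168  [0,3,4,5,6,7,8,9]=280  [1,3,4,5,6,7,8,9]=70  [2,3,4,5,6,7,8,9]=56
  first=0(t) contributes 126
  first=1(s) contributes 504
  first=2(q) contributes 630
|[w]| = 1260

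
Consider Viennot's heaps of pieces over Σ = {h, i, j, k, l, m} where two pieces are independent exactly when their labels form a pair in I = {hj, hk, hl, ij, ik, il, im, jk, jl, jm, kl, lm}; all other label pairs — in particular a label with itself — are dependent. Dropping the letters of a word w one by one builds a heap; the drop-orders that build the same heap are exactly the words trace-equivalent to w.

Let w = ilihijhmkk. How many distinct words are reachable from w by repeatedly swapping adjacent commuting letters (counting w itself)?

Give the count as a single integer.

90

drop 0:i onto floor
drop 1:l onto floor
drop 2:i onto {0:i}
drop 3:h onto {2:i}
drop 4:i onto {3:h}
drop 5:j onto floor
drop 6:h onto {4:i}
drop 7:m onto {6:h}
drop 8:k onto {7:m}
drop 9:k onto {8:k}
ground layer = {0:i, 1:l, 5:j}
drop-orders for the pieces not yet dropped (sum over which currently-grounded one goes next):
  1 to go: {1} 1  {5} 1  {9} 1
  2 to go: {1,5} 2  {1,9} 2  {5,9} 2  {8,9} 1
  3 to go: {1,5,9} 6  {1,8,9} 3  {5,8,9} 3  {7,8,9} 1
  4 to go: {1,5,8,9} 12  {1,7,8,9} 4  {5,7,8,9} 4  {6,7,8,9} 1
  5 to go: {1,5,7,8,9} 20  {1,6,7,8,9} 5  {4,6,7,8,9} 1  {5,6,7,8,9} 5
  6 to go: {1,4,6,7,8,9} 6  {1,5,6,7,8,9} 30  {3,4,6,7,8,9} 1  {4,5,6,7,8,9} 6
  7 to go: {1,3,4,6,7,8,9} 7  {1,4,5,6,7,8,9} 42  {2,3,4,6,7,8,9} 1  {3,4,5,6,7,8,9} 7
  8 to go: {0,2,3,4,6,7,8,9} 1  {1,2,3,4,6,7,8,9} 8  {1,3,4,5,6,7,8,9} 56  {2,3,4,5,6,7,8,9} 8
  if 0:i drops first: 72 orders
  if 1:l drops first: 9 orders
  if 5:j drops first: 9 orders
heap linearizations: 90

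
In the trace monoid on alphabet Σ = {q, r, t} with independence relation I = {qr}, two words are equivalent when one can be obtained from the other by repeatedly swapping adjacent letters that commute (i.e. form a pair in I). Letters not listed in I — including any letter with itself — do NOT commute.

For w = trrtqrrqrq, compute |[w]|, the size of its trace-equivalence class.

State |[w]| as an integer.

20

#0=t has no predecessor
#1=r depends on [0:t]
#2=r depends on [1:r]
#3=t depends on [2:r]
#4=q depends on [3:t]
#5=r depends on [3:t]
#6=r depends on [5:r]
#7=q depends on [4:q]
#8=r depends on [6:r]
#9=q depends on [7:q]
sources: [0:t]
N(rest) = Σ N(rest − s) over sources s of rest; N(one piece) = 1:
  size 1 → [8]=1  [9]=1
  size 2 → [6,8]=1  [7,9]=1  [8,9]=2
  size 3 → [4,7,9]=1  [5,6,8]=1  [6,8,9]=3  [7,8,9]=3
  size 4 → [4,7,8,9]=4  [5,6,8,9]=4  [6,7,8,9]=6
  size 5 → [4,6,7,8,9]=10  [5,6,7,8,9]=10
  size 6 → [4,5,6,7,8,9]=20
  size 7 → [3,4,5,6,7,8,9]=20
  size 8 → [2,3,4,5,6,7,8,9]=20
  first=0(t) contributes 20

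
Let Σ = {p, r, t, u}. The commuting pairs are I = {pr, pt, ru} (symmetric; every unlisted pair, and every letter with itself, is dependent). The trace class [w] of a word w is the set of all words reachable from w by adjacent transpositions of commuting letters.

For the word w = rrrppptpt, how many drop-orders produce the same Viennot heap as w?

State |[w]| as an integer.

126

#0=r has no predecessor
#1=r depends on [0:r]
#2=r depends on [1:r]
#3=p has no predecessor
#4=p depends on [3:p]
#5=p depends on [4:p]
#6=t depends on [2:r]
#7=p depends on [5:p]
#8=t depends on [6:t]
sources: [0:r, 3:p]
N(rest) = Σ N(rest − s) over sources s of rest; N(one piece) = 1:
  size 1 → [7]=1  [8]=1
  size 2 → [5,7]=1  [6,8]=1  [7,8]=2
  size 3 → [2,6,8]=1  [4,5,7]=1  [5,7,8]=3  [6,7,8]=3
  size 4 → [1,2,6,8]=1  [2,6,7,8]=4  [3,4,5,7]=1  [4,5,7,8]=4  [5,6,7,8]=6
  size 5 → [0,1,2,6,8]=1  [1,2,6,7,8]=5  [2,5,6,7,8]=10  [3,4,5,7,8]=5  [4,5,6,7,8]=10
  size 6 → [0,1,2,6,7,8]=6  [1,2,5,6,7,8]=15  [2,4,5,6,7,8]=20  [3,4,5,6,7,8]=15
  size 7 → [0,1,2,5,6,7,8]=21  [1,2,4,5,6,7,8]=35  [2,3,4,5,6,7,8]=35
  first=0(r) contributes 70
  first=3(p) contributes 56
|[w]| = 126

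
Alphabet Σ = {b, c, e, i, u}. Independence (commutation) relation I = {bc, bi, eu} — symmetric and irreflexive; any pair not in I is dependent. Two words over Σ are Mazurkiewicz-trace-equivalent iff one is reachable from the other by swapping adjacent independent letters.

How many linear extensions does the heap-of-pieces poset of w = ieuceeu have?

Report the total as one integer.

6

0(i) covers ∅
1(e) covers 0:i
2(u) covers 0:i
3(c) covers 1:e, 2:u
4(e) covers 3:c
5(e) covers 4:e
6(u) covers 3:c
floor of heap: 0:i
completions by unplaced set U, small U first (add the entries for U minus each lowest piece of U):
  |U|=1: {5}:1  {6}:1
  |U|=2: {4,5}:1  {5,6}:2
  |U|=3: {4,5,6}:3
  |U|=4: {3,4,5,6}:3
  |U|=5: {1,3,4,5,6}:3  {2,3,4,5,6}:3
  start at 0(i): 6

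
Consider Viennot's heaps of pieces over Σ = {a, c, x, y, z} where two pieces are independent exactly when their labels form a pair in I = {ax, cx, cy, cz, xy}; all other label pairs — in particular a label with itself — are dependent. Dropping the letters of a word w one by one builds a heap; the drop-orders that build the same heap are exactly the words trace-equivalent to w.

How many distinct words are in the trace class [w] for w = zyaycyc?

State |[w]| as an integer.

piece 0:z — minimal
piece 1:y rests on {0:z}
piece 2:a rests on {1:y}
piece 3:y rests on {2:a}
piece 4:c rests on {2:a}
piece 5:y rests on {3:y}
piece 6:c rests on {4:c}
minimal pieces: {0:z}
ways to finish when only these pieces remain (= sum over removing one remaining piece with nothing left below it):
  1 left: {5}→1  {6}→1
  2 left: {3,5}→1  {4,6}→1  {5,6}→2
  3 left: {3,5,6}→3  {4,5,6}→3
  4 left: {3,4,5,6}→6
  5 left: {2,3,4,5,6}→6
  placing 0:z first → 6 extensions

6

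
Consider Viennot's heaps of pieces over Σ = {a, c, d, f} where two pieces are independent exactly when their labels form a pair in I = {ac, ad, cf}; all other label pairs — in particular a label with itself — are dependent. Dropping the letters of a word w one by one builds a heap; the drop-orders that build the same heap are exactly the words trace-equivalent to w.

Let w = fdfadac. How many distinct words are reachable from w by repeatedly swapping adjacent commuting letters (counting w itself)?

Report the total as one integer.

6

piece 0:f — minimal
piece 1:d rests on {0:f}
piece 2:f rests on {1:d}
piece 3:a rests on {2:f}
piece 4:d rests on {2:f}
piece 5:a rests on {3:a}
piece 6:c rests on {4:d}
minimal pieces: {0:f}
ways to finish when only these pieces remain (= sum over removing one remaining piece with nothing left below it):
  1 left: {5}→1  {6}→1
  2 left: {3,5}→1  {4,6}→1  {5,6}→2
  3 left: {3,5,6}→3  {4,5,6}→3
  4 left: {3,4,5,6}→6
  5 left: {2,3,4,5,6}→6
  placing 0:f first → 6 extensions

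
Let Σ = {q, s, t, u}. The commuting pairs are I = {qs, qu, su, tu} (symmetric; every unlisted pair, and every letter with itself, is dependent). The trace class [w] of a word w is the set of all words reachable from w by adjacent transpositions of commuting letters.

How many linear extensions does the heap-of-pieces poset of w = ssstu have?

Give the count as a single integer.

5

0(s) covers ∅
1(s) covers 0:s
2(s) covers 1:s
3(t) covers 2:s
4(u) covers ∅
floor of heap: 0:s, 4:u
completions by unplaced set U, small U first (add the entries for U minus each lowest piece of U):
  |U|=1: {3}:1  {4}:1
  |U|=2: {2,3}:1  {3,4}:2
  |U|=3: {1,2,3}:1  {2,3,4}:3
  start at 0(s): 4
  start at 4(u): 1
sum over floor = 5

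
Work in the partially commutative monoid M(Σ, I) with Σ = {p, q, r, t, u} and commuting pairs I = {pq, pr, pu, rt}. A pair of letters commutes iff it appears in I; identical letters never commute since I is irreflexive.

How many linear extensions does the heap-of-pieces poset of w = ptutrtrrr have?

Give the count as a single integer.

15

0(p) covers ∅
1(t) covers 0:p
2(u) covers 1:t
3(t) covers 2:u
4(r) covers 2:u
5(t) covers 3:t
6(r) covers 4:r
7(r) covers 6:r
8(r) covers 7:r
floor of heap: 0:p
completions by unplaced set U, small U first (add the entries for U minus each lowest piece of U):
  |U|=1: {5}:1  {8}:1
  |U|=2: {3,5}:1  {5,8}:2  {7,8}:1
  |U|=3: {3,5,8}:3  {5,7,8}:3  {6,7,8}:1
  |U|=4: {3,5,7,8}:6  {4,6,7,8}:1  {5,6,7,8}:4
  |U|=5: {3,5,6,7,8}:10  {4,5,6,7,8}:5
  |U|=6: {3,4,5,6,7,8}:15
  |U|=7: {2,3,4,5,6,7,8}:15
  start at 0(p): 15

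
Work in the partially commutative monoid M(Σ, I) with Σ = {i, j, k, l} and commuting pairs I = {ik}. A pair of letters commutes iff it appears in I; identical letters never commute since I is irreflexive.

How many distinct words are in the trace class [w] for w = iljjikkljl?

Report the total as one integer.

3

#0=i has no predecessor
#1=l depends on [0:i]
#2=j depends on [1:l]
#3=j depends on [2:j]
#4=i depends on [3:j]
#5=k depends on [3:j]
#6=k depends on [5:k]
#7=l depends on [4:i, 6:k]
#8=j depends on [7:l]
#9=l depends on [8:j]
sources: [0:i]
N(rest) = Σ N(rest − s) over sources s of rest; N(one piece) = 1:
  size 1 → [9]=1
  size 2 → [8,9]=1
  size 3 → [7,8,9]=1
  size 4 → [4,7,8,9]=1  [6,7,8,9]=1
  size 5 → [4,6,7,8,9]=2  [5,6,7,8,9]=1
  size 6 → [4,5,6,7,8,9]=3
  size 7 → [3,4,5,6,7,8,9]=3
  size 8 → [2,3,4,5,6,7,8,9]=3
  first=0(i) contributes 3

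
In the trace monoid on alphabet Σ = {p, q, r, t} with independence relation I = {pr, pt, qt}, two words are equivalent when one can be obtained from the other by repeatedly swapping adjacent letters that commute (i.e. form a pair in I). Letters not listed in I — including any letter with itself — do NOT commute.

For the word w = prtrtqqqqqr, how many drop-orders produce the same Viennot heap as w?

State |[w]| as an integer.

25

0(p) covers ∅
1(r) covers ∅
2(t) covers 1:r
3(r) covers 2:t
4(t) covers 3:r
5(q) covers 0:p, 3:r
6(q) covers 5:q
7(q) covers 6:q
8(q) covers 7:q
9(q) covers 8:q
10(r) covers 4:t, 9:q
floor of heap: 0:p, 1:r
completions by unplaced set U, small U first (add the entries for U minus each lowest piece of U):
  |U|=1: {10}:1
  |U|=2: {4,10}:1  {9,10}:1
  |U|=3: {4,9,10}:2  {8,9,10}:1
  |U|=4: {4,8,9,10}:3  {7,8,9,10}:1
  |U|=5: {4,7,8,9,10}:4  {6,7,8,9,10}:1
  |U|=6: {4,6,7,8,9,10}:5  {5,6,7,8,9,10}:1
  |U|=7: {0,5,6,7,8,9,10}:1  {4,5,6,7,8,9,10}:6
  |U|=8: {0,4,5,6,7,8,9,10}:7  {3,4,5,6,7,8,9,10}:6
  |U|=9: {0,3,4,5,6,7,8,9,10}:13  {2,3,4,5,6,7,8,9,10}:6
  start at 0(p): 6
  start at 1(r): 19
sum over floor = 25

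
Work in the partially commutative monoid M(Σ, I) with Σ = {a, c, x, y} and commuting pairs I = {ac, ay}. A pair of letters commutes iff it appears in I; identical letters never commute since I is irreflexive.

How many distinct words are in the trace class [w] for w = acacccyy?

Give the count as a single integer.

#0=a has no predecessor
#1=c has no predecessor
#2=a depends on [0:a]
#3=c depends on [1:c]
#4=c depends on [3:c]
#5=c depends on [4:c]
#6=y depends on [5:c]
#7=y depends on [6:y]
sources: [0:a, 1:c]
N(rest) = Σ N(rest − s) over sources s of rest; N(one piece) = 1:
  size 1 → [2]=1  [7]=1
  size 2 → [0,2]=1  [2,7]=2  [6,7]=1
  size 3 → [0,2,7]=3  [2,6,7]=3  [5,6,7]=1
  size 4 → [0,2,6,7]=6  [2,5,6,7]=4  [4,5,6,7]=1
  size 5 → [0,2,5,6,7]=10  [2,4,5,6,7]=5  [3,4,5,6,7]=1
  size 6 → [0,2,4,5,6,7]=15  [1,3,4,5,6,7]=1  [2,3,4,5,6,7]=6
  first=0(a) contributes 7
  first=1(c) contributes 21
|[w]| = 28

28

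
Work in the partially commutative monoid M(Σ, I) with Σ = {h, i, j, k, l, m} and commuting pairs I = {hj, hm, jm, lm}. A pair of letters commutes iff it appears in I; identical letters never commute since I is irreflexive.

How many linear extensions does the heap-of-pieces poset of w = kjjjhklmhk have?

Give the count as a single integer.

12

#0=k has no predecessor
#1=j depends on [0:k]
#2=j depends on [1:j]
#3=j depends on [2:j]
#4=h depends on [0:k]
#5=k depends on [3:j, 4:h]
#6=l depends on [5:k]
#7=m depends on [5:k]
#8=h depends on [6:l]
#9=k depends on [7:m, 8:h]
sources: [0:k]
N(rest) = Σ N(rest − s) over sources s of rest; N(one piece) = 1:
  size 1 → [9]=1
  size 2 → [7,9]=1  [8,9]=1
  size 3 → [6,8,9]=1  [7,8,9]=2
  size 4 → [6,7,8,9]=3
  size 5 → [5,6,7,8,9]=3
  size 6 → [3,5,6,7,8,9]=3  [4,5,6,7,8,9]=3
  size 7 → [2,3,5,6,7,8,9]=3  [3,4,5,6,7,8,9]=6
  size 8 → [1,2,3,5,6,7,8,9]=3  [2,3,4,5,6,7,8,9]=9
  first=0(k) contributes 12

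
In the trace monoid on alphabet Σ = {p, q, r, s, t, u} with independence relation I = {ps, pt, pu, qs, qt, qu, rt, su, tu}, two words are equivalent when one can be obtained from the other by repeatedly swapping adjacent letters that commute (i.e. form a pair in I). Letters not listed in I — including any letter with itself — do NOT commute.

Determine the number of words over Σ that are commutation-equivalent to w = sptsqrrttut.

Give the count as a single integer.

#0=s has no predecessor
#1=p has no predecessor
#2=t depends on [0:s]
#3=s depends on [2:t]
#4=q depends on [1:p]
#5=r depends on [3:s, 4:q]
#6=r depends on [5:r]
#7=t depends on [3:s]
#8=t depends on [7:t]
#9=u depends on [6:r]
#10=t depends on [8:t]
sources: [0:s, 1:p]
N(rest) = Σ N(rest − s) over sources s of rest; N(one piece) = 1:
  size 1 → [9]=1  [10]=1
  size 2 → [6,9]=1  [8,10]=1  [9,10]=2
  size 3 → [5,6,9]=1  [6,9,10]=3  [7,8,10]=1  [8,9,10]=3
  size 4 → [4,5,6,9]=1  [5,6,9,10]=4  [6,8,9,10]=6  [7,8,9,10]=4
  size 5 → [1,4,5,6,9]=1  [4,5,6,9,10]=5  [5,6,8,9,10]=10  [6,7,8,9,10]=10
  size 6 → [1,4,5,6,9,10]=6  [4,5,6,8,9,10]=15  [5,6,7,8,9,10]=20
  size 7 → [1,4,5,6,8,9,10]=21  [3,5,6,7,8,9,10]=20  [4,5,6,7,8,9,10]=35
  size 8 → [1,4,5,6,7,8,9,10]=56  [2,3,5,6,7,8,9,10]=20  [3,4,5,6,7,8,9,10]=55
  size 9 → [0,2,3,5,6,7,8,9,10]=20  [1,3,4,5,6,7,8,9,10]=111  [2,3,4,5,6,7,8,9,10]=75
  first=0(s) contributes 186
  first=1(p) contributes 95
|[w]| = 281

281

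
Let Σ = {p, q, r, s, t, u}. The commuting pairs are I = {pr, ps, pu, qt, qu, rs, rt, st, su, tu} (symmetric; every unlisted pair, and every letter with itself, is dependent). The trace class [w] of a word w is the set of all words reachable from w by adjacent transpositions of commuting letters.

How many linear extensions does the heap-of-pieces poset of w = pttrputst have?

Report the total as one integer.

252

#0=p has no predecessor
#1=t depends on [0:p]
#2=t depends on [1:t]
#3=r has no predecessor
#4=p depends on [2:t]
#5=u depends on [3:r]
#6=t depends on [4:p]
#7=s has no predecessor
#8=t depends on [6:t]
sources: [0:p, 3:r, 7:s]
N(rest) = Σ N(rest − s) over sources s of rest; N(one piece) = 1:
  size 1 → [5]=1  [7]=1  [8]=1
  size 2 → [3,5]=1  [5,7]=2  [5,8]=2  [6,8]=1  [7,8]=2
  size 3 → [3,5,7]=3  [3,5,8]=3  [4,6,8]=1  [5,6,8]=3  [5,7,8]=6  [6,7,8]=3
  size 4 → [2,4,6,8]=1  [3,5,6,8]=6  [3,5,7,8]=12  [4,5,6,8]=4  [4,6,7,8]=4  [5,6,7,8]=12
  size 5 → [1,2,4,6,8]=1  [2,4,5,6,8]=5  [2,4,6,7,8]=5  [3,4,5,6,8]=10  [3,5,6,7,8]=30  [4,5,6,7,8]=20
  size 6 → [0,1,2,4,6,8]=1  [1,2,4,5,6,8]=6  [1,2,4,6,7,8]=6  [2,3,4,5,6,8]=15  [2,4,5,6,7,8]=30  [3,4,5,6,7,8]=60
  size 7 → [0,1,2,4,5,6,8]=7  [0,1,2,4,6,7,8]=7  [1,2,3,4,5,6,8]=21  [1,2,4,5,6,7,8]=42  [2,3,4,5,6,7,8]=105
  first=0(p) contributes 168
  first=3(r) contributes 56
  first=7(s) contributes 28
|[w]| = 252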